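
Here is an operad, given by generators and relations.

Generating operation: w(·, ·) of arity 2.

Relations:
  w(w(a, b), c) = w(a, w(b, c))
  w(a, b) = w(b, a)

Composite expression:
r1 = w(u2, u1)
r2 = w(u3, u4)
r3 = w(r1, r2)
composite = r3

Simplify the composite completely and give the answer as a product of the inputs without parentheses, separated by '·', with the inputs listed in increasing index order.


u1 · u2 · u3 · u4

Key point: w commutes, so take the u-inputs in any fixed order.
w(u2, u1) reduces to u2 · u1
w(u3, u4) reduces to u3 · u4
w(w(u2, u1), w(u3, u4)) reduces to u2 · u1 · u3 · u4
reordering the factors by index: u1 · u2 · u3 · u4


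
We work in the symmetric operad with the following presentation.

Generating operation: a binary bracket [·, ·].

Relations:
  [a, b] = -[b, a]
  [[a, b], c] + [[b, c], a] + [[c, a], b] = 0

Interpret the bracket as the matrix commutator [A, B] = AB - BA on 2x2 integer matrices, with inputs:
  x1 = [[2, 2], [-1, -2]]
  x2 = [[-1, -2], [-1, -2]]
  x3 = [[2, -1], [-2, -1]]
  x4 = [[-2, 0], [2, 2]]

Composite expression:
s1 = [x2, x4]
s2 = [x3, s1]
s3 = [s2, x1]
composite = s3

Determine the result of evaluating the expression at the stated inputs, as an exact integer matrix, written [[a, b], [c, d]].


[[12, 56], [4, -12]]

[x2, x4] = [[-4, -8], [2, 4]]
[x3, [x2, x4]] = [[-18, -32], [10, 18]]
[[x3, [x2, x4]], x1] = [[12, 56], [4, -12]]


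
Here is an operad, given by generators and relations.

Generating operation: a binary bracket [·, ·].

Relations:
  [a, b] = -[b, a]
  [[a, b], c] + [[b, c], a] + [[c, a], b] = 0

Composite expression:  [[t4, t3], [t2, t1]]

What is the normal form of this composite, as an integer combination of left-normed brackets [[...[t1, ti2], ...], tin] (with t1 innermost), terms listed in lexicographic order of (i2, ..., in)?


-[[[t1, t2], t3], t4] + [[[t1, t2], t4], t3]


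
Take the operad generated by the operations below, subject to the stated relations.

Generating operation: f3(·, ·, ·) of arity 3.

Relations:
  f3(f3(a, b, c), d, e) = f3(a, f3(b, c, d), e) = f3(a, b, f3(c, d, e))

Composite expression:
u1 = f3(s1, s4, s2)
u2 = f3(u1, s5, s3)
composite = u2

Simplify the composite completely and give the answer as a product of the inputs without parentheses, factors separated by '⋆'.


s1 ⋆ s4 ⋆ s2 ⋆ s5 ⋆ s3


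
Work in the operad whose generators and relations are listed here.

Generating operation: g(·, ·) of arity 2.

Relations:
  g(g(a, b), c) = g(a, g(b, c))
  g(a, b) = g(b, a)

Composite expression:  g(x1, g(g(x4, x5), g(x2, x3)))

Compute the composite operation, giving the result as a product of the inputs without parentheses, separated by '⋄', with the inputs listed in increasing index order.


x1 ⋄ x2 ⋄ x3 ⋄ x4 ⋄ x5


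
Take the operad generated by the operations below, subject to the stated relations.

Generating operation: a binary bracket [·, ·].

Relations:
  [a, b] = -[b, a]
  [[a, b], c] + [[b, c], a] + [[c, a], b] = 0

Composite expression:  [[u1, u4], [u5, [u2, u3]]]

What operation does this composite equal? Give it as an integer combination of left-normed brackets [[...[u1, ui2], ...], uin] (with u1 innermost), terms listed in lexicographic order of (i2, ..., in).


Left-normed coefficients sit on the u1-initial expansion words.
Composite bracket: [[u1, u4], [u5, [u2, u3]]]
Full expansion: 16 signed words from ab - ba (2^4 = 16).
Keep just the words that open with u1:
  word u1u4u2u3u5 has sign -1, contributing -[[[[u1, u4], u2], u3], u5]
  word u1u4u3u2u5 has sign +1, contributing +[[[[u1, u4], u3], u2], u5]
  word u1u4u5u2u3 has sign +1, contributing +[[[[u1, u4], u5], u2], u3]
  word u1u4u5u3u2 has sign -1, contributing -[[[[u1, u4], u5], u3], u2]

-[[[[u1, u4], u2], u3], u5] + [[[[u1, u4], u3], u2], u5] + [[[[u1, u4], u5], u2], u3] - [[[[u1, u4], u5], u3], u2]


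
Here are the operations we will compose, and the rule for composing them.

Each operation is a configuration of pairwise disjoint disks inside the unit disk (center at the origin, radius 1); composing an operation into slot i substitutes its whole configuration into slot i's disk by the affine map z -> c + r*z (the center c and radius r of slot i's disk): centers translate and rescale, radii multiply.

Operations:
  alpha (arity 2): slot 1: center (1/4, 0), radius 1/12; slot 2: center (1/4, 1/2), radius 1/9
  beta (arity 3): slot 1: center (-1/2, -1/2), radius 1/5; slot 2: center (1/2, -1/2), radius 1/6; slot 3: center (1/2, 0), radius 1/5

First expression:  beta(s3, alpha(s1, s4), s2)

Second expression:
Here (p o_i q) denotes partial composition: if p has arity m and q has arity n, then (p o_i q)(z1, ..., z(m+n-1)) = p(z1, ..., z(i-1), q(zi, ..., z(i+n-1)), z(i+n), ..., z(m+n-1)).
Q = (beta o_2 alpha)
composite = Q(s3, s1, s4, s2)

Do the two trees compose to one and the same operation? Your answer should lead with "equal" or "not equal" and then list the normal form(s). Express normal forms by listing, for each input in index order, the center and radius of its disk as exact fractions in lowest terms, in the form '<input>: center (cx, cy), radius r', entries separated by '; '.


equal — both sides give s1: center (13/24, -1/2), radius 1/72; s2: center (1/2, 0), radius 1/5; s3: center (-1/2, -1/2), radius 1/5; s4: center (13/24, -5/12), radius 1/54

The first expression, normalized: s1: center (13/24, -1/2), radius 1/72; s2: center (1/2, 0), radius 1/5; s3: center (-1/2, -1/2), radius 1/5; s4: center (13/24, -5/12), radius 1/54
The second expression, normalized: s1: center (13/24, -1/2), radius 1/72; s2: center (1/2, 0), radius 1/5; s3: center (-1/2, -1/2), radius 1/5; s4: center (13/24, -5/12), radius 1/54
One common form — equal.


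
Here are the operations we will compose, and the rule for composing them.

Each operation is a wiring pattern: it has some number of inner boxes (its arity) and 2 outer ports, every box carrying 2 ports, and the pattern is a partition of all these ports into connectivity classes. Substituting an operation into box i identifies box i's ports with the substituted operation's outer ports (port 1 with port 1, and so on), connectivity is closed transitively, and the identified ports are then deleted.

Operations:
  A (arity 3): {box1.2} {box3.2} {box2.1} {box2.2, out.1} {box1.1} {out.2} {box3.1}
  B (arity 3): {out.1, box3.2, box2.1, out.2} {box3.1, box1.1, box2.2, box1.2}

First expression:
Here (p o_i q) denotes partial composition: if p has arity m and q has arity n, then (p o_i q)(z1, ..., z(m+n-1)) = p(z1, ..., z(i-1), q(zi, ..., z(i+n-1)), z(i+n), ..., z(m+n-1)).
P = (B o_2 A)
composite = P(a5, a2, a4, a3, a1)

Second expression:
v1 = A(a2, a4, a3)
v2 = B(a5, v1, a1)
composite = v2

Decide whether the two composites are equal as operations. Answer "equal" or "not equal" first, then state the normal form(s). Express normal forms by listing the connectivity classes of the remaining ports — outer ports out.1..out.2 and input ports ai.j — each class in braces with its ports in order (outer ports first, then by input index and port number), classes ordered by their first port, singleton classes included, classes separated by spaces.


equal; both compose to {out.1, out.2, a1.2, a4.2} {a1.1, a5.1, a5.2} {a2.1} {a2.2} {a3.1} {a3.2} {a4.1}

Reducing the first expression gives {out.1, out.2, a1.2, a4.2} {a1.1, a5.1, a5.2} {a2.1} {a2.2} {a3.1} {a3.2} {a4.1}
Reducing the second expression gives {out.1, out.2, a1.2, a4.2} {a1.1, a5.1, a5.2} {a2.1} {a2.2} {a3.1} {a3.2} {a4.1}
Both agree, so they are equal.


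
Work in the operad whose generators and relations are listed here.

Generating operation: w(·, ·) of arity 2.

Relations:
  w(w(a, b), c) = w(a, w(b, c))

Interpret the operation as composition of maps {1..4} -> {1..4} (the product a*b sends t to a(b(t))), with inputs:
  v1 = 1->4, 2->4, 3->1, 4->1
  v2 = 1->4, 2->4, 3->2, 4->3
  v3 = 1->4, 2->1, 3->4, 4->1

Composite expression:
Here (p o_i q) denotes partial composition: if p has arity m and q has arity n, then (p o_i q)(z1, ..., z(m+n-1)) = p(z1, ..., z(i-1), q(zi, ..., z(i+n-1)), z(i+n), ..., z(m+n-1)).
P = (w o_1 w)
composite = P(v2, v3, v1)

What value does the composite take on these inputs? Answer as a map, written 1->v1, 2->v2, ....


1->4, 2->4, 3->3, 4->3

w(v2, v3) = 1->3, 2->4, 3->3, 4->4
w(w(v2, v3), v1) = 1->4, 2->4, 3->3, 4->3


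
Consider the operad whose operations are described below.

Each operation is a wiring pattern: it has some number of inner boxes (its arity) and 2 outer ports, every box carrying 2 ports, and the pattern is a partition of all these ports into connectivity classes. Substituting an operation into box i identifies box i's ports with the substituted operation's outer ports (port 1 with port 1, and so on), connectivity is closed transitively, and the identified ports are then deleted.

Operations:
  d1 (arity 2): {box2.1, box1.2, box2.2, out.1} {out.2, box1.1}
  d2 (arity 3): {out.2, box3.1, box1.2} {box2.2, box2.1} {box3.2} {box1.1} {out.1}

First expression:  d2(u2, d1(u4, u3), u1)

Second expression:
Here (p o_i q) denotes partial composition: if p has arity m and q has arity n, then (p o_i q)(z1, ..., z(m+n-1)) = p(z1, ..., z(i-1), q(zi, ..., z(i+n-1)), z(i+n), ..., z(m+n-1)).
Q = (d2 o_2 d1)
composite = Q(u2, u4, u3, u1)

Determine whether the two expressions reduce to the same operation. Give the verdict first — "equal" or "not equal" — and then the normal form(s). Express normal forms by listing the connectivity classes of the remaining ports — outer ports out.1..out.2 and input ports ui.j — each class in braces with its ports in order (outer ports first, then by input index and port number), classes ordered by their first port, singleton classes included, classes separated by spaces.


equal: each reduces to {out.1} {out.2, u1.1, u2.2} {u1.2} {u2.1} {u3.1, u3.2, u4.1, u4.2}

Reducing the first expression gives {out.1} {out.2, u1.1, u2.2} {u1.2} {u2.1} {u3.1, u3.2, u4.1, u4.2}
Reducing the second expression gives {out.1} {out.2, u1.1, u2.2} {u1.2} {u2.1} {u3.1, u3.2, u4.1, u4.2}
Both agree, so they are equal.


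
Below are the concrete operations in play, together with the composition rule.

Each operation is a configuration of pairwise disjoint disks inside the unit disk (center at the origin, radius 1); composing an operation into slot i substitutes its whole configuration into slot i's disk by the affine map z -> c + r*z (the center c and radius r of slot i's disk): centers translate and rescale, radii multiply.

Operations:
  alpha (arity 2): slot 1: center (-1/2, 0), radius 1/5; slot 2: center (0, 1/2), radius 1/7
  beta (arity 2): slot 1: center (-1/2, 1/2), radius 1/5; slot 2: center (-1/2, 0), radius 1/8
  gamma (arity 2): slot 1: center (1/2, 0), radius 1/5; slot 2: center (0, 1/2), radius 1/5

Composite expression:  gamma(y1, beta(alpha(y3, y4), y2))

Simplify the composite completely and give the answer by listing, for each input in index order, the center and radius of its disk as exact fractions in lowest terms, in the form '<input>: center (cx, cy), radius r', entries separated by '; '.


y1: center (1/2, 0), radius 1/5; y2: center (-1/10, 1/2), radius 1/40; y3: center (-3/25, 3/5), radius 1/125; y4: center (-1/10, 31/50), radius 1/175

Nesting under gamma composes maps z -> c + r*z down each y-path.
tracing y1 down its 1-map path: center (1/2, 0), radius 1/5
tracing y3 down its 3-map path: center (-3/25, 3/5), radius 1/125
tracing y4 down its 3-map path: center (-1/10, 31/50), radius 1/175
tracing y2 down its 2-map path: center (-1/10, 1/2), radius 1/40


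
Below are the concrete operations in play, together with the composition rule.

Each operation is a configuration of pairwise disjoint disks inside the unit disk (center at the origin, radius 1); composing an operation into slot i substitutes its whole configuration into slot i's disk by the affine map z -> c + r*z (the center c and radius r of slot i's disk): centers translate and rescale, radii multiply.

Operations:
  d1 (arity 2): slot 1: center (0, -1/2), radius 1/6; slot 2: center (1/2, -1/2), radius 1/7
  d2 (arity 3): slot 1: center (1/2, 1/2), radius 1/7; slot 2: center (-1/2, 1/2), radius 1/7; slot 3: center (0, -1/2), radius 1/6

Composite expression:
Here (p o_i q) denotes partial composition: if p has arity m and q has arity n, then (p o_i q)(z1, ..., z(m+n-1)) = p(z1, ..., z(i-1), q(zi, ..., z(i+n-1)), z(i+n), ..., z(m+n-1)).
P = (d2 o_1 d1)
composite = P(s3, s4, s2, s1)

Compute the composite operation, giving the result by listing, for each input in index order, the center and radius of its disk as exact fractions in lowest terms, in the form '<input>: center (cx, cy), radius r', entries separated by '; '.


s1: center (0, -1/2), radius 1/6; s2: center (-1/2, 1/2), radius 1/7; s3: center (1/2, 3/7), radius 1/42; s4: center (4/7, 3/7), radius 1/49

Affine substitution under d2: radii multiply and s-centers shift.
input s3: composing its 2 substitution steps yields center (1/2, 3/7), radius 1/42
input s4: composing its 2 substitution steps yields center (4/7, 3/7), radius 1/49
input s2: composing its 1 substitution step yields center (-1/2, 1/2), radius 1/7
input s1: composing its 1 substitution step yields center (0, -1/2), radius 1/6


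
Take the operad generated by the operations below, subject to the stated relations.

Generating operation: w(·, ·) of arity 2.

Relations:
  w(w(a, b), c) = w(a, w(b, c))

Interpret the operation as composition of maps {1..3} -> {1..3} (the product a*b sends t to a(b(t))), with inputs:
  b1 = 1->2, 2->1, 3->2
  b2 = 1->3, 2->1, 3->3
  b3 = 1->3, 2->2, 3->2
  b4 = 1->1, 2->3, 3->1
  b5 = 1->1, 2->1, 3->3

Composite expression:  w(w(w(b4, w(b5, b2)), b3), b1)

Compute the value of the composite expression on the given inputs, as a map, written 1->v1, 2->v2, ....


1->1, 2->1, 3->1

w(b5, b2) = 1->3, 2->1, 3->3
w(b4, w(b5, b2)) = 1->1, 2->1, 3->1
w(w(b4, w(b5, b2)), b3) = 1->1, 2->1, 3->1
w(w(w(b4, w(b5, b2)), b3), b1) = 1->1, 2->1, 3->1


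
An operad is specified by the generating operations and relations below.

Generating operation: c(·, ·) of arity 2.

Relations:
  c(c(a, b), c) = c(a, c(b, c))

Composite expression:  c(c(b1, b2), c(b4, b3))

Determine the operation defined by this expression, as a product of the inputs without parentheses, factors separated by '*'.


b1 * b2 * b4 * b3

Under associativity of c, the answer is the b's in reading order.
c(b1, b2) linearizes to b1 * b2
c(b4, b3) linearizes to b4 * b3
c(c(b1, b2), c(b4, b3)) linearizes to b1 * b2 * b4 * b3


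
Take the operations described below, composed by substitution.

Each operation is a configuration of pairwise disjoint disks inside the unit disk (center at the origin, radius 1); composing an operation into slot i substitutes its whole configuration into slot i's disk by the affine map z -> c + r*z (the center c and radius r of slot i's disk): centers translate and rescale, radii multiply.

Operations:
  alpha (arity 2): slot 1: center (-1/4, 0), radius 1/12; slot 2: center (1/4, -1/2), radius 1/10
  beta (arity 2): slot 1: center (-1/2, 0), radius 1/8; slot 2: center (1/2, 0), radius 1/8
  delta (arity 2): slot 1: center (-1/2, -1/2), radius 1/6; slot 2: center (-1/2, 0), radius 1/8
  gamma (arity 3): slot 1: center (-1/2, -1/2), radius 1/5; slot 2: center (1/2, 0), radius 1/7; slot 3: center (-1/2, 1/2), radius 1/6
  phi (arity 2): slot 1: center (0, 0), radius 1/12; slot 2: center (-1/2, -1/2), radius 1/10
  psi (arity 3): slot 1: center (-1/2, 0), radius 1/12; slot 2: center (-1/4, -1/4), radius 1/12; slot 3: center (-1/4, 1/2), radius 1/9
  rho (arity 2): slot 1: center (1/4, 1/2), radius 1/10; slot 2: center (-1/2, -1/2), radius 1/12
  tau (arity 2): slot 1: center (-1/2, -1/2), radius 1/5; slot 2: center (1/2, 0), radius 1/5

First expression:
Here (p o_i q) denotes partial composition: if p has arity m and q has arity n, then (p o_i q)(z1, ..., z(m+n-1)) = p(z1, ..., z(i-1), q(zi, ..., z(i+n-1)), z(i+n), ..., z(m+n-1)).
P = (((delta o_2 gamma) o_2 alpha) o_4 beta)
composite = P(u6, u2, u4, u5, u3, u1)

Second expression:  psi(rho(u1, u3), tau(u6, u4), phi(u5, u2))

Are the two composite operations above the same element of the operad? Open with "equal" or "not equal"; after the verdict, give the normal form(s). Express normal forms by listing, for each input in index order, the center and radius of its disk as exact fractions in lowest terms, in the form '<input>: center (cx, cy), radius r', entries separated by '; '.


not equal; first: u1: center (-9/16, 1/16), radius 1/48; u2: center (-91/160, -1/16), radius 1/480; u3: center (-3/7, 0), radius 1/448; u4: center (-89/160, -3/40), radius 1/400; u5: center (-25/56, 0), radius 1/448; u6: center (-1/2, -1/2), radius 1/6; second: u1: center (-23/48, 1/24), radius 1/120; u2: center (-11/36, 4/9), radius 1/90; u3: center (-13/24, -1/24), radius 1/144; u4: center (-5/24, -1/4), radius 1/60; u5: center (-1/4, 1/2), radius 1/108; u6: center (-7/24, -7/24), radius 1/60

Normal form of the first expression: u1: center (-9/16, 1/16), radius 1/48; u2: center (-91/160, -1/16), radius 1/480; u3: center (-3/7, 0), radius 1/448; u4: center (-89/160, -3/40), radius 1/400; u5: center (-25/56, 0), radius 1/448; u6: center (-1/2, -1/2), radius 1/6
Normal form of the second expression: u1: center (-23/48, 1/24), radius 1/120; u2: center (-11/36, 4/9), radius 1/90; u3: center (-13/24, -1/24), radius 1/144; u4: center (-5/24, -1/4), radius 1/60; u5: center (-1/4, 1/2), radius 1/108; u6: center (-7/24, -7/24), radius 1/60
Distinct normal forms: not equal.


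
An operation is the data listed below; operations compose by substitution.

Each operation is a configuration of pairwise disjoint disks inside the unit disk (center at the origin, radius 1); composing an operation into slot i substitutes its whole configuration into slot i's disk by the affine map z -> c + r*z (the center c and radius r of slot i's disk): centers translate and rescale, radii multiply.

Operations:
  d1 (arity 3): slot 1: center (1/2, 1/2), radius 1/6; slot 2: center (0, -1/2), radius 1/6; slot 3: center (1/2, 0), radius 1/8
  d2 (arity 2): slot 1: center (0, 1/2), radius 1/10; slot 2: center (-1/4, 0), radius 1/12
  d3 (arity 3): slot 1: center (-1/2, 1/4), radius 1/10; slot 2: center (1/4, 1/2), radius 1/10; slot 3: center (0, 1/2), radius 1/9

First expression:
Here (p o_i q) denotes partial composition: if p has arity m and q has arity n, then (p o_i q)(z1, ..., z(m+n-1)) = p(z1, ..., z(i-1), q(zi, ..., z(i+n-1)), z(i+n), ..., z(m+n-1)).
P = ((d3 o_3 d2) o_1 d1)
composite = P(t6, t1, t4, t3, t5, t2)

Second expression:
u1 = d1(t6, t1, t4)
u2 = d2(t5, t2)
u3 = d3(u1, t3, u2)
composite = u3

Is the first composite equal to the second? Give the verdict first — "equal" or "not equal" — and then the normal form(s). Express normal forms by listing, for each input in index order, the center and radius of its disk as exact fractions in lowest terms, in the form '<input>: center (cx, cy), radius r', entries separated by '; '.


equal; the common form is t1: center (-1/2, 1/5), radius 1/60; t2: center (-1/36, 1/2), radius 1/108; t3: center (1/4, 1/2), radius 1/10; t4: center (-9/20, 1/4), radius 1/80; t5: center (0, 5/9), radius 1/90; t6: center (-9/20, 3/10), radius 1/60

In normal form, the first expression is t1: center (-1/2, 1/5), radius 1/60; t2: center (-1/36, 1/2), radius 1/108; t3: center (1/4, 1/2), radius 1/10; t4: center (-9/20, 1/4), radius 1/80; t5: center (0, 5/9), radius 1/90; t6: center (-9/20, 3/10), radius 1/60
In normal form, the second expression is t1: center (-1/2, 1/5), radius 1/60; t2: center (-1/36, 1/2), radius 1/108; t3: center (1/4, 1/2), radius 1/10; t4: center (-9/20, 1/4), radius 1/80; t5: center (0, 5/9), radius 1/90; t6: center (-9/20, 3/10), radius 1/60
Both agree, so they are equal.


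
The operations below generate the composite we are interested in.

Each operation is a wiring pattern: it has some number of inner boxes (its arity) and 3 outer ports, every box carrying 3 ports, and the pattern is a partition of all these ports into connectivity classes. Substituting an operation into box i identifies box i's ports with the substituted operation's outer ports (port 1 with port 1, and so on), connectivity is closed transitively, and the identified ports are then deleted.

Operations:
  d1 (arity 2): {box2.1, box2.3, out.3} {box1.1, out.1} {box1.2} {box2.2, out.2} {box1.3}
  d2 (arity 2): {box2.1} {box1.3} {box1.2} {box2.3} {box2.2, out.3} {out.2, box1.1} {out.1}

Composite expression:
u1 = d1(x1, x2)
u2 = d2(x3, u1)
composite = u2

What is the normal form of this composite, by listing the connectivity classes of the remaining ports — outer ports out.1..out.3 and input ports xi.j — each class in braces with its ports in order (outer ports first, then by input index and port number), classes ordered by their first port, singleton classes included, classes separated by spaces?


Connectivity passes through glued d2-boundaries; trace each wire chain.
through d1, on inputs (x1, x2): {out.1, x1.1} {out.2, x2.2} {out.3, x2.1, x2.3} {x1.2} {x1.3} (out.j = stage outer ports)
through d2, on inputs (x3, x1, x2): {out.1} {out.2, x3.1} {out.3, x2.2} {x1.1} {x1.2} {x1.3} {x2.1, x2.3} {x3.2} {x3.3} (out.j = stage outer ports)

{out.1} {out.2, x3.1} {out.3, x2.2} {x1.1} {x1.2} {x1.3} {x2.1, x2.3} {x3.2} {x3.3}


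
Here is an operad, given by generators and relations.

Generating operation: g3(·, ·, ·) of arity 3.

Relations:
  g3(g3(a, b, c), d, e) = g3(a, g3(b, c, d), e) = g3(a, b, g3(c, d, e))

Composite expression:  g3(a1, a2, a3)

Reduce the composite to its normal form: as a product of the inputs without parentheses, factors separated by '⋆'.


a1 ⋆ a2 ⋆ a3

The g3-tree's shape is irrelevant; the a-reading-order decides.
g3(a1, a2, a3) spells out as a1 ⋆ a2 ⋆ a3


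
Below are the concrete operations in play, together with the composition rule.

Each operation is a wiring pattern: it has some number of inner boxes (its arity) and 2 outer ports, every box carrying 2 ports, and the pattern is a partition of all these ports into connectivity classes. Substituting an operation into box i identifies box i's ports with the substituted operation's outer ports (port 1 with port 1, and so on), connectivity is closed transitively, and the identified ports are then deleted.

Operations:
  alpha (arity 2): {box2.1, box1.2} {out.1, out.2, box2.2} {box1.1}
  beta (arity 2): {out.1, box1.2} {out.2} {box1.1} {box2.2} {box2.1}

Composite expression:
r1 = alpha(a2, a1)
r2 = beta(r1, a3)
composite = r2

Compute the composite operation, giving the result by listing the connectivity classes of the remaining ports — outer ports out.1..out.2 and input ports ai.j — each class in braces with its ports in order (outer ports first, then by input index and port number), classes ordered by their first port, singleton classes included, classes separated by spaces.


Reachability decides: close wires over beta-identified ports.
alpha over (a2, a1) gives {out.1, out.2, a1.2} {a1.1, a2.2} {a2.1}, out.j being that stage's outer ports
beta over (a2, a1, a3) gives {out.1, a1.2} {out.2} {a1.1, a2.2} {a2.1} {a3.1} {a3.2}, out.j being that stage's outer ports

{out.1, a1.2} {out.2} {a1.1, a2.2} {a2.1} {a3.1} {a3.2}


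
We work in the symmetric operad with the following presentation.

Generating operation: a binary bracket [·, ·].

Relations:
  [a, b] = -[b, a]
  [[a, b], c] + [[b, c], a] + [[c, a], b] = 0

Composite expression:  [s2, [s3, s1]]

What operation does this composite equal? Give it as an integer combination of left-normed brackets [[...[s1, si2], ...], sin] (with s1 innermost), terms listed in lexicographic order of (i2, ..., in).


Expand each bracket as ab - ba; the s1-initial words give the coefficients.
Composite bracket: [s2, [s3, s1]]
Expanding via [a, b] = ab - ba: 4 signed words (2^2 = 4).
Only words starting with s1 matter:
  s1s3s2 appears with sign +1, giving the term +[[s1, s3], s2]

[[s1, s3], s2]


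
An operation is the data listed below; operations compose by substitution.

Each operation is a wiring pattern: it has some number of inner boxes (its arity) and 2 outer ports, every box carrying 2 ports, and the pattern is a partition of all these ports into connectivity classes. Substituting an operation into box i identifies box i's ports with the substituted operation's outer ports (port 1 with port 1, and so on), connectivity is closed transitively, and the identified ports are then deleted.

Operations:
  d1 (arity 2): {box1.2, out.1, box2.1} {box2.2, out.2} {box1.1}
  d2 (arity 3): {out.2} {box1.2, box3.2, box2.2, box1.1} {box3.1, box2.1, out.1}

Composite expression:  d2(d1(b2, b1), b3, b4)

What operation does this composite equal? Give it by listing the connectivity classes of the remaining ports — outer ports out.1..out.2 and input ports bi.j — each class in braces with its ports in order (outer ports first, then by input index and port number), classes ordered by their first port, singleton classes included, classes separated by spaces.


Reachability decides: close wires over d2-identified ports.
composing d1 on (b2, b1), with out.j its own outer ports: {out.1, b1.1, b2.2} {out.2, b1.2} {b2.1}
composing d2 on (b2, b1, b3, b4), with out.j its own outer ports: {out.1, b3.1, b4.1} {out.2} {b1.1, b1.2, b2.2, b3.2, b4.2} {b2.1}

{out.1, b3.1, b4.1} {out.2} {b1.1, b1.2, b2.2, b3.2, b4.2} {b2.1}


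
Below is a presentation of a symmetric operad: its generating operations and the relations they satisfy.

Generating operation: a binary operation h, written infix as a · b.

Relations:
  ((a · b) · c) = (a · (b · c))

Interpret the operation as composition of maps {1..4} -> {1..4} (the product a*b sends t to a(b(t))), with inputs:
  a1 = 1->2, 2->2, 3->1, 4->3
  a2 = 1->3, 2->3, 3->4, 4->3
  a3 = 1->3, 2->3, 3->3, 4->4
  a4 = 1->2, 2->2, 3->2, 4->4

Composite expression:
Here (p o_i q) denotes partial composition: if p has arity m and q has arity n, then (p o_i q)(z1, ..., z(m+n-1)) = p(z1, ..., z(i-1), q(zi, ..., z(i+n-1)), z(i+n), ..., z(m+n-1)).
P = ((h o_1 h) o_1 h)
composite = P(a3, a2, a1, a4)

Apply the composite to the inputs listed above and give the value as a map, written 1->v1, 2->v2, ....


1->3, 2->3, 3->3, 4->4

(a3 · a2) = 1->3, 2->3, 3->4, 4->3
((a3 · a2) · a1) = 1->3, 2->3, 3->3, 4->4
(((a3 · a2) · a1) · a4) = 1->3, 2->3, 3->3, 4->4


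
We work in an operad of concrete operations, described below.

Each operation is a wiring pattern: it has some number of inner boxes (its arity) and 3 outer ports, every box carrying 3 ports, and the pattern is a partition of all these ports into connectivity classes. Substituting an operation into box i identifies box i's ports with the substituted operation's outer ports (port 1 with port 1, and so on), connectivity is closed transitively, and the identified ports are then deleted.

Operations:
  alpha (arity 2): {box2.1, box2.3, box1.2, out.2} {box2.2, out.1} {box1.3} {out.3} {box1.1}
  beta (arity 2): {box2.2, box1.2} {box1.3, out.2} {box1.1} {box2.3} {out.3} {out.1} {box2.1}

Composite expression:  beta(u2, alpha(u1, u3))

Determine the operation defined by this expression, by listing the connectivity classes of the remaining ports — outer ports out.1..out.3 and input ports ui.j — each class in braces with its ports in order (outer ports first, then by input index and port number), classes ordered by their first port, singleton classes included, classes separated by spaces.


{out.1} {out.2, u2.3} {out.3} {u1.1} {u1.2, u2.2, u3.1, u3.3} {u1.3} {u2.1} {u3.2}


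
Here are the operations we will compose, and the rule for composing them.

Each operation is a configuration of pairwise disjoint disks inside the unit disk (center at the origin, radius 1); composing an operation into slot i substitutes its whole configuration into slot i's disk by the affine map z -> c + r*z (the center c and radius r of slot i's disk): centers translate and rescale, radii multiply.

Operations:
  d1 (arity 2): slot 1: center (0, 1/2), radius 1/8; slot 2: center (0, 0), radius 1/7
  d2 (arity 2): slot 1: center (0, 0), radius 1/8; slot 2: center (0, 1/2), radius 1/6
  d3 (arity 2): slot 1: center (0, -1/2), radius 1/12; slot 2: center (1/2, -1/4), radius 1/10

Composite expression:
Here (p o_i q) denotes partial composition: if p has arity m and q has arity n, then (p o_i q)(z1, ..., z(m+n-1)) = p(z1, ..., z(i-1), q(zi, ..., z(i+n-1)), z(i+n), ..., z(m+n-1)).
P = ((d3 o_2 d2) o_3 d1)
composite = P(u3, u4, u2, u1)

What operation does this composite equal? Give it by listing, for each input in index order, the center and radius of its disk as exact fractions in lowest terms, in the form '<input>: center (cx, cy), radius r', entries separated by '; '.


u1: center (1/2, -1/5), radius 1/420; u2: center (1/2, -23/120), radius 1/480; u3: center (0, -1/2), radius 1/12; u4: center (1/2, -1/4), radius 1/80

Affine substitution under d3: radii multiply and u-centers shift.
u3 passes through 1 substitution, ending at center (0, -1/2), radius 1/12
u4 passes through 2 substitutions, ending at center (1/2, -1/4), radius 1/80
u2 passes through 3 substitutions, ending at center (1/2, -23/120), radius 1/480
u1 passes through 3 substitutions, ending at center (1/2, -1/5), radius 1/420


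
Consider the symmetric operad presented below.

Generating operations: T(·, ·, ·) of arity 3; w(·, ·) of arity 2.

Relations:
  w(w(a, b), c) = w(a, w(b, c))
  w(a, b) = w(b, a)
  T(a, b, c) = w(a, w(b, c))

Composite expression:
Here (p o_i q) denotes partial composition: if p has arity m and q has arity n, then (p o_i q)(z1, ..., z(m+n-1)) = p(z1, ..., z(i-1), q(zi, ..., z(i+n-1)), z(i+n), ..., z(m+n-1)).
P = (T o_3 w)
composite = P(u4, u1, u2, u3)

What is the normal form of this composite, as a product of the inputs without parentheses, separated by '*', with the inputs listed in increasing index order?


u1 * u2 * u3 * u4

Key point: T commutes, so take the u-inputs in any fixed order.
w(u2, u3) collapses to u2 * u3
T(u4, u1, w(u2, u3)) collapses to u4 * u1 * u2 * u3
reordering the factors by index: u1 * u2 * u3 * u4


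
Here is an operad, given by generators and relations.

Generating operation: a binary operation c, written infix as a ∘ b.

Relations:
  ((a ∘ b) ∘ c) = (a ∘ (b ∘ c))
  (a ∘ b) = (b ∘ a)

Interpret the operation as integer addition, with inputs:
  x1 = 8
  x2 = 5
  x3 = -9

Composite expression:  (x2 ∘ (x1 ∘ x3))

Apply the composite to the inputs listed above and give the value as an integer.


(x1 ∘ x3) = -1
(x2 ∘ (x1 ∘ x3)) = 4

4


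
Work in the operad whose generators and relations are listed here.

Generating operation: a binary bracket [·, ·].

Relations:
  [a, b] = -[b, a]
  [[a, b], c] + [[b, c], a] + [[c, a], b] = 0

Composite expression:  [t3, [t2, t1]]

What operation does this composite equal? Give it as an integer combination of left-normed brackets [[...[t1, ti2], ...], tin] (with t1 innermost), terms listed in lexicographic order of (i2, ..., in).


[[t1, t2], t3]

A multilinear Lie element is pinned by t1-initial words (t1 innermost).
Composite bracket: [t3, [t2, t1]]
Expanding via [a, b] = ab - ba: 4 signed words (2^2 = 4).
Only words starting with t1 matter:
  word t1t2t3 has sign +1, contributing +[[t1, t2], t3]


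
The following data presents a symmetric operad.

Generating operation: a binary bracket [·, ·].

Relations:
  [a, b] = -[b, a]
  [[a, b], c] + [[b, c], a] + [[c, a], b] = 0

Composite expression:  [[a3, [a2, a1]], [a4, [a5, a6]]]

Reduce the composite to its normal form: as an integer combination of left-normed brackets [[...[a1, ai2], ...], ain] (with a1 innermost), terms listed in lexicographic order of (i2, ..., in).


[[[[[a1, a2], a3], a4], a5], a6] - [[[[[a1, a2], a3], a4], a6], a5] - [[[[[a1, a2], a3], a5], a6], a4] + [[[[[a1, a2], a3], a6], a5], a4]


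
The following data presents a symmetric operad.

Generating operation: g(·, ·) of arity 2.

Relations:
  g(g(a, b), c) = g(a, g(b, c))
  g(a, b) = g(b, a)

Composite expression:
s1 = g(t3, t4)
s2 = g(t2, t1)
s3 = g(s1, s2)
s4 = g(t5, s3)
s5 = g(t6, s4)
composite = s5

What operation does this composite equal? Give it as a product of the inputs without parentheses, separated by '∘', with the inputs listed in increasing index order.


Shape and order are irrelevant to g; the t-input set decides.
g(t3, t4) linearizes to t3 ∘ t4
g(t2, t1) linearizes to t2 ∘ t1
g(g(t3, t4), g(t2, t1)) linearizes to t3 ∘ t4 ∘ t2 ∘ t1
g(t5, g(g(t3, t4), g(t2, t1))) linearizes to t5 ∘ t3 ∘ t4 ∘ t2 ∘ t1
g(t6, g(t5, g(g(t3, t4), g(t2, t1)))) linearizes to t6 ∘ t5 ∘ t3 ∘ t4 ∘ t2 ∘ t1
sorting the factors by input index: t1 ∘ t2 ∘ t3 ∘ t4 ∘ t5 ∘ t6

t1 ∘ t2 ∘ t3 ∘ t4 ∘ t5 ∘ t6


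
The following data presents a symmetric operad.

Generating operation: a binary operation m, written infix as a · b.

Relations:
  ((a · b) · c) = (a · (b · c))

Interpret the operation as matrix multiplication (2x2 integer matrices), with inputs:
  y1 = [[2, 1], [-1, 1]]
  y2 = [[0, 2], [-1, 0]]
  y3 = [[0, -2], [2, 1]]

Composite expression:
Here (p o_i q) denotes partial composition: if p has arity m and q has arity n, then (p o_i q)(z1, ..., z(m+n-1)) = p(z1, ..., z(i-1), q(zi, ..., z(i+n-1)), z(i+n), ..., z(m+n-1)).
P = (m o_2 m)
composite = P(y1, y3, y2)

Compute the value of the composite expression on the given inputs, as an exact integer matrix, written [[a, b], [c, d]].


[[3, 4], [-3, 4]]

(y3 · y2) = [[2, 0], [-1, 4]]
(y1 · (y3 · y2)) = [[3, 4], [-3, 4]]


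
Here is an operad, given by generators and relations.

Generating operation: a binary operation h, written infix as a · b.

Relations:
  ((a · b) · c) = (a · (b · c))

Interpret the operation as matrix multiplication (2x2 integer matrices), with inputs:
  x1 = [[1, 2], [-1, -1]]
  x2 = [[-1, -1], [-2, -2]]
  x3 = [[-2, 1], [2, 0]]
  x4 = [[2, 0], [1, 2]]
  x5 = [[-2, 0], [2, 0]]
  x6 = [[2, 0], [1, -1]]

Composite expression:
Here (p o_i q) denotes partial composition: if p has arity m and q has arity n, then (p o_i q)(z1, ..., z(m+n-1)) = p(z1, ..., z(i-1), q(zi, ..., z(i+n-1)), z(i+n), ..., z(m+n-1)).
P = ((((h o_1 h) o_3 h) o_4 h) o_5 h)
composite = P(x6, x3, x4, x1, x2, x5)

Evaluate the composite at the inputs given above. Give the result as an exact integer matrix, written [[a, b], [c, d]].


[[0, 0], [0, 0]]

(x6 · x3) = [[-4, 2], [-4, 1]]
(x2 · x5) = [[0, 0], [0, 0]]
(x1 · (x2 · x5)) = [[0, 0], [0, 0]]
(x4 · (x1 · (x2 · x5))) = [[0, 0], [0, 0]]
((x6 · x3) · (x4 · (x1 · (x2 · x5)))) = [[0, 0], [0, 0]]


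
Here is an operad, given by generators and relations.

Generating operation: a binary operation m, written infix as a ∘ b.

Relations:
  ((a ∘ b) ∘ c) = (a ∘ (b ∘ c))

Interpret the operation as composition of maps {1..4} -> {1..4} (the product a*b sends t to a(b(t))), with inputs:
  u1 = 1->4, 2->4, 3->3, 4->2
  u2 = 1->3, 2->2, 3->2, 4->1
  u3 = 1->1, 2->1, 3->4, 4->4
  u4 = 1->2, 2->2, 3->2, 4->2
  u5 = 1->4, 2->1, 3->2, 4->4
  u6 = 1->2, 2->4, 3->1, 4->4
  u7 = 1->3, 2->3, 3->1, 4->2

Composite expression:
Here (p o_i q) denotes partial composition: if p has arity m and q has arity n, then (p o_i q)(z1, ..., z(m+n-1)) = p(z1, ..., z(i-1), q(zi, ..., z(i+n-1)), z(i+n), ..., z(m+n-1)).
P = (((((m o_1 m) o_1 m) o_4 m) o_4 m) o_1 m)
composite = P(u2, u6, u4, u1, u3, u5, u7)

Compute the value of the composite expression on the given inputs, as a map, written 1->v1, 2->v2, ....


(u2 ∘ u6) = 1->2, 2->1, 3->3, 4->1
((u2 ∘ u6) ∘ u4) = 1->1, 2->1, 3->1, 4->1
(((u2 ∘ u6) ∘ u4) ∘ u1) = 1->1, 2->1, 3->1, 4->1
(u3 ∘ u5) = 1->4, 2->1, 3->1, 4->4
((u3 ∘ u5) ∘ u7) = 1->1, 2->1, 3->4, 4->1
((((u2 ∘ u6) ∘ u4) ∘ u1) ∘ ((u3 ∘ u5) ∘ u7)) = 1->1, 2->1, 3->1, 4->1

1->1, 2->1, 3->1, 4->1


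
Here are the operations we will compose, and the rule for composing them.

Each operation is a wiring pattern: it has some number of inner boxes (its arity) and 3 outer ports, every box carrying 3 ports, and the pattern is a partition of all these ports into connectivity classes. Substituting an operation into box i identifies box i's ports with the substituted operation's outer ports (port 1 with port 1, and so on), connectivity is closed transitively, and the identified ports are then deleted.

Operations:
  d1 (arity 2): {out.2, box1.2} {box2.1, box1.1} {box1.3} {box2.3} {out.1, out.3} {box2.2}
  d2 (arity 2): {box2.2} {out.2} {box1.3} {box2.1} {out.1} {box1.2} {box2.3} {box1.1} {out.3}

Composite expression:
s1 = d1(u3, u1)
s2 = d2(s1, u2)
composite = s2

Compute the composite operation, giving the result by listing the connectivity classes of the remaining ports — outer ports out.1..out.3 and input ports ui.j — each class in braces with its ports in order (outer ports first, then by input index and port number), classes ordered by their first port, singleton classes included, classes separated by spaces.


{out.1} {out.2} {out.3} {u1.1, u3.1} {u1.2} {u1.3} {u2.1} {u2.2} {u2.3} {u3.2} {u3.3}

Reachability decides: close wires over d2-identified ports.
stage d1: inputs (u3, u1), connectivity {out.1, out.3} {out.2, u3.2} {u1.1, u3.1} {u1.2} {u1.3} {u3.3}, out.j its boundary
stage d2: inputs (u3, u1, u2), connectivity {out.1} {out.2} {out.3} {u1.1, u3.1} {u1.2} {u1.3} {u2.1} {u2.2} {u2.3} {u3.2} {u3.3}, out.j its boundary


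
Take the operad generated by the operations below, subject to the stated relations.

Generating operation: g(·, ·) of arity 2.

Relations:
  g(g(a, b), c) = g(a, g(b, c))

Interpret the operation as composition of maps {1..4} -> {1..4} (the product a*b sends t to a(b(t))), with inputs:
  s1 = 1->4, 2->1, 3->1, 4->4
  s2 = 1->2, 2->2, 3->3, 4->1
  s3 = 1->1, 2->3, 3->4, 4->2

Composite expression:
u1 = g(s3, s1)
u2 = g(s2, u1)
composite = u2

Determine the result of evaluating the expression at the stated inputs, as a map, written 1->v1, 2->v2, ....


g(s3, s1) = 1->2, 2->1, 3->1, 4->2
g(s2, g(s3, s1)) = 1->2, 2->2, 3->2, 4->2

1->2, 2->2, 3->2, 4->2


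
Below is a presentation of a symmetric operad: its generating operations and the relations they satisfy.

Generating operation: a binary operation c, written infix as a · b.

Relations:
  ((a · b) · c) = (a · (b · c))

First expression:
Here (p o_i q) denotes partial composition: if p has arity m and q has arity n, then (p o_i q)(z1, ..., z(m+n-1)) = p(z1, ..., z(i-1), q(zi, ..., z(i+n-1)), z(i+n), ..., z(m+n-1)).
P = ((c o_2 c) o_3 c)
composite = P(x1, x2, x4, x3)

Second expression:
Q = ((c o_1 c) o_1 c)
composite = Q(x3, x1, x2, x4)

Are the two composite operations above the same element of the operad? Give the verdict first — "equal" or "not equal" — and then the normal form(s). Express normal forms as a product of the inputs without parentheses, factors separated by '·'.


not equal — first x1 · x2 · x4 · x3, second x3 · x1 · x2 · x4


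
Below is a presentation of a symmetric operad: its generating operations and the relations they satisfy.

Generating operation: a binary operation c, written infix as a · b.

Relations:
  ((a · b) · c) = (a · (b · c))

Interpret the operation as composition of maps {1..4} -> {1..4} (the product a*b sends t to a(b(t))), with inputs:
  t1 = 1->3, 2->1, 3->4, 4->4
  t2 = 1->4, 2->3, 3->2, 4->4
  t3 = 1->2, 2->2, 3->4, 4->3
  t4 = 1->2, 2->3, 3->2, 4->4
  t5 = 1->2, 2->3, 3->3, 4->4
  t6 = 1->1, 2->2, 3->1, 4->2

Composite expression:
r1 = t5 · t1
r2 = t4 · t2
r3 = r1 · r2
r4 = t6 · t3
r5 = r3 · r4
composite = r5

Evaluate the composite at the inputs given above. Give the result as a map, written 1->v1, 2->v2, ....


(t5 · t1) = 1->3, 2->2, 3->4, 4->4
(t4 · t2) = 1->4, 2->2, 3->3, 4->4
((t5 · t1) · (t4 · t2)) = 1->4, 2->2, 3->4, 4->4
(t6 · t3) = 1->2, 2->2, 3->2, 4->1
(((t5 · t1) · (t4 · t2)) · (t6 · t3)) = 1->2, 2->2, 3->2, 4->4

1->2, 2->2, 3->2, 4->4


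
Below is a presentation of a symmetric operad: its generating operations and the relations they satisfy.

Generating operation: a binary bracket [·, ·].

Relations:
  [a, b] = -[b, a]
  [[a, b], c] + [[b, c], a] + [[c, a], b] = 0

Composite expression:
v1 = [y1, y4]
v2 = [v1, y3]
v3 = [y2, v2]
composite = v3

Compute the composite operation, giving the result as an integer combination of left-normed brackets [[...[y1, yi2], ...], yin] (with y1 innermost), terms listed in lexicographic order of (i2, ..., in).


-[[[y1, y4], y3], y2]
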